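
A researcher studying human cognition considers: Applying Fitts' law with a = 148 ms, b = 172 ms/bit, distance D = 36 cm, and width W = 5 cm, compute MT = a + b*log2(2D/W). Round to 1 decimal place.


MT = 148 + 172 * log2(2*36/5)
2D/W = 14.4
log2(14.4) = 3.848
MT = 148 + 172 * 3.848
= 809.9 ms


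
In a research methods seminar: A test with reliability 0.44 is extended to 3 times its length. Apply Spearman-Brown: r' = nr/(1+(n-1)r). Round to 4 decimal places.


r_new = n*r / (1 + (n-1)*r)
Numerator = 3 * 0.44 = 1.32
Denominator = 1 + 2 * 0.44 = 1.88
r_new = 1.32 / 1.88
= 0.7021


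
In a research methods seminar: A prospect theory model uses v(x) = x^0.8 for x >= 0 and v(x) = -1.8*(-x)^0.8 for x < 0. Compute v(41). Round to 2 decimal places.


Since x = 41 >= 0, use v(x) = x^0.8
41^0.8 = 19.5086
v(41) = 19.51


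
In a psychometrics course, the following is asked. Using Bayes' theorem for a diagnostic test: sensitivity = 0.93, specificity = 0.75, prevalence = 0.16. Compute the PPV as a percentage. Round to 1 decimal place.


PPV = (sens * prev) / (sens * prev + (1-spec) * (1-prev))
Numerator = 0.93 * 0.16 = 0.1488
P(positive and no disease) = (1 - spec) * (1 - prev) = (1 - 0.75) * (1 - 0.16) = 0.21
Denominator = 0.1488 + 0.21 = 0.3588
PPV = 0.1488 / 0.3588 = 0.414716
As percentage = 41.5


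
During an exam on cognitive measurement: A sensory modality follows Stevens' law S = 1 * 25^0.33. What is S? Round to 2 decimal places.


S = 1 * 25^0.33
25^0.33 = 2.8928
S = 1 * 2.8928
= 2.89


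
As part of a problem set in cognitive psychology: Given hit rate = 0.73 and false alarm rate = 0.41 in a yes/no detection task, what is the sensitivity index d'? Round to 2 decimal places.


d' = z(HR) - z(FAR)
z(0.73) = 0.6128
z(0.41) = -0.2275
d' = 0.6128 - -0.2275
= 0.84


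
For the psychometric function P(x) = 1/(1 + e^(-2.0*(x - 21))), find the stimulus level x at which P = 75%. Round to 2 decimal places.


At P = 0.75: 0.75 = 1/(1 + e^(-k*(x-x0)))
Solving: e^(-k*(x-x0)) = 1/3
x = x0 + ln(3)/k
ln(3) = 1.0986
x = 21 + 1.0986/2.0
= 21 + 0.5493
= 21.55


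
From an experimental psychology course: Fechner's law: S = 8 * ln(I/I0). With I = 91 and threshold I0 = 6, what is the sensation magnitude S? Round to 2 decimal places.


S = 8 * ln(91/6)
I/I0 = 15.166667
ln(15.166667) = 2.7191
S = 8 * 2.7191
= 21.75


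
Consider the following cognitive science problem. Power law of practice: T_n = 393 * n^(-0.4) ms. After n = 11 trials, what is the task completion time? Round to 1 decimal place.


T_n = 393 * 11^(-0.4)
11^(-0.4) = 0.383215
T_n = 393 * 0.383215
= 150.6 ms


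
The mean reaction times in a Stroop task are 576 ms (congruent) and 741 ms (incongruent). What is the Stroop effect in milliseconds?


Stroop effect = RT(incongruent) - RT(congruent)
= 741 - 576
= 165 ms


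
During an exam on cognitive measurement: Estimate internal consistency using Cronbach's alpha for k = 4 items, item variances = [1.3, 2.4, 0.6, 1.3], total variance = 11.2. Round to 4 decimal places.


alpha = (k/(k-1)) * (1 - sum(s_i^2)/s_total^2)
sum(item variances) = 5.6
k/(k-1) = 4/3 = 1.333333
1 - 5.6/11.2 = 1 - 0.5 = 0.5
alpha = 1.333333 * 0.5
= 0.6667


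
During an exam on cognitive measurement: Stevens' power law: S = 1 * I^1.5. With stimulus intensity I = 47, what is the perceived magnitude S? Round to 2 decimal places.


S = 1 * 47^1.5
47^1.5 = 322.2158
S = 1 * 322.2158
= 322.22


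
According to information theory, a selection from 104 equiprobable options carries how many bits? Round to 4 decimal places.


H = log2(n)
H = log2(104)
= 6.7004


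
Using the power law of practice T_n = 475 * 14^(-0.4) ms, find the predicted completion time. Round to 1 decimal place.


T_n = 475 * 14^(-0.4)
14^(-0.4) = 0.347976
T_n = 475 * 0.347976
= 165.3 ms


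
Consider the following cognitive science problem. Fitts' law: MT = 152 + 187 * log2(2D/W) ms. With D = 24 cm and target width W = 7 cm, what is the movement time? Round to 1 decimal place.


MT = 152 + 187 * log2(2*24/7)
2D/W = 6.857143
log2(6.857143) = 2.7776
MT = 152 + 187 * 2.7776
= 671.4 ms


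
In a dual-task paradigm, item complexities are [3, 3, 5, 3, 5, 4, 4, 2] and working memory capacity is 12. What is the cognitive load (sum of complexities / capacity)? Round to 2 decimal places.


Total complexity = 3 + 3 + 5 + 3 + 5 + 4 + 4 + 2 = 29
Load = total / capacity = 29 / 12
= 2.42


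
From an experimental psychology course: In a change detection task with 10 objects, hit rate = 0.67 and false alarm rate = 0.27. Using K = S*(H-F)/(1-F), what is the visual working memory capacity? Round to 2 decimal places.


K = S * (H - F) / (1 - F)
H - F = 0.4
1 - F = 0.73
K = 10 * 0.4 / 0.73
= 5.48


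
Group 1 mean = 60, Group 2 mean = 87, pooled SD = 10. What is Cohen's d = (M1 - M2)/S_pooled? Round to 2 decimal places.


Cohen's d = (M1 - M2) / S_pooled
= (60 - 87) / 10
= -27 / 10
= -2.70


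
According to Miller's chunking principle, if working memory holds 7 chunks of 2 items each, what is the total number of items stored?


Total items = chunks * items_per_chunk
= 7 * 2
= 14


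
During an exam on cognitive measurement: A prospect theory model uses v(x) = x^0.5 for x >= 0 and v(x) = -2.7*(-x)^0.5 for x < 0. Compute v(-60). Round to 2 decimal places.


Since x = -60 < 0, use v(x) = -lambda*(-x)^alpha
(-x) = 60
60^0.5 = 7.746
v(-60) = -2.7 * 7.746
= -20.91


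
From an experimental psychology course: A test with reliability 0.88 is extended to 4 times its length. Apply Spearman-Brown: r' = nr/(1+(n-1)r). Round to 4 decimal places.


r_new = n*r / (1 + (n-1)*r)
Numerator = 4 * 0.88 = 3.52
Denominator = 1 + 3 * 0.88 = 3.64
r_new = 3.52 / 3.64
= 0.9670


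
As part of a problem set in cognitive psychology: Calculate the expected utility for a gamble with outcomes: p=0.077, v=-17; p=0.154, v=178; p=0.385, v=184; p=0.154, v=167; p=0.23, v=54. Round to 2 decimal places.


EU = sum(p_i * v_i)
0.077 * -17 = -1.309
0.154 * 178 = 27.412
0.385 * 184 = 70.84
0.154 * 167 = 25.718
0.23 * 54 = 12.42
EU = -1.309 + 27.412 + 70.84 + 25.718 + 12.42
= 135.08


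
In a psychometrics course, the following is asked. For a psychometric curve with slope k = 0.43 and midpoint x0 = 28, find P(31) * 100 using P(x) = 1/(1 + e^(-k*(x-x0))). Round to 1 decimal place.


P(x) = 1/(1 + e^(-0.43*(31 - 28)))
Exponent = -0.43 * 3 = -1.29
e^(-1.29) = 0.275271
P = 1/(1 + 0.275271) = 0.784147
Percentage = 78.4


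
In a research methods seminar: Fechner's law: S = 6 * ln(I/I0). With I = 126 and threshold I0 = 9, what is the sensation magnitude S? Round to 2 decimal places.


S = 6 * ln(126/9)
I/I0 = 14.0
ln(14.0) = 2.6391
S = 6 * 2.6391
= 15.83


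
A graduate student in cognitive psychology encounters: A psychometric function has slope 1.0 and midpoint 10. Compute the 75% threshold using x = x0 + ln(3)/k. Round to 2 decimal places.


At P = 0.75: 0.75 = 1/(1 + e^(-k*(x-x0)))
Solving: e^(-k*(x-x0)) = 1/3
x = x0 + ln(3)/k
ln(3) = 1.0986
x = 10 + 1.0986/1.0
= 10 + 1.0986
= 11.10


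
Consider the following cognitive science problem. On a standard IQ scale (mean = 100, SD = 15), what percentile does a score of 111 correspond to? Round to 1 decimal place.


z = (IQ - mean) / SD
z = (111 - 100) / 15 = 0.7333
Percentile = Phi(0.7333) * 100
Phi(0.7333) = 0.768312
= 76.8


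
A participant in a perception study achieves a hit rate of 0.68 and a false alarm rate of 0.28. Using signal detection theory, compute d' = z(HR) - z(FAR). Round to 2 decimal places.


d' = z(HR) - z(FAR)
z(0.68) = 0.4677
z(0.28) = -0.5828
d' = 0.4677 - -0.5828
= 1.05


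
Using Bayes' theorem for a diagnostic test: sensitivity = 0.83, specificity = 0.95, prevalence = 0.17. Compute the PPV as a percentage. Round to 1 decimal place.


PPV = (sens * prev) / (sens * prev + (1-spec) * (1-prev))
Numerator = 0.83 * 0.17 = 0.1411
P(positive and no disease) = (1 - spec) * (1 - prev) = (1 - 0.95) * (1 - 0.17) = 0.0415
Denominator = 0.1411 + 0.0415 = 0.1826
PPV = 0.1411 / 0.1826 = 0.772727
As percentage = 77.3


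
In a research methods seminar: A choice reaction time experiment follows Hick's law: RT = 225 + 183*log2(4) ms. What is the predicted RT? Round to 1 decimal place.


RT = 225 + 183 * log2(4)
log2(4) = 2.0
RT = 225 + 183 * 2.0
= 225 + 366.0
= 591.0 ms


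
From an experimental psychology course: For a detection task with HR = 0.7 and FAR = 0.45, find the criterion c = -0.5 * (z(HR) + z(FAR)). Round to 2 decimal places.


c = -0.5 * (z(HR) + z(FAR))
z(0.7) = 0.5244
z(0.45) = -0.1257
c = -0.5 * (0.5244 + -0.1257)
= -0.5 * 0.3987
= -0.20


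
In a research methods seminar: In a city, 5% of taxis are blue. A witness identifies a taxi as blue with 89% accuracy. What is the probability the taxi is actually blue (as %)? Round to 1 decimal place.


P(blue | says blue) = P(says blue | blue)*P(blue) / [P(says blue | blue)*P(blue) + P(says blue | not blue)*P(not blue)]
Numerator = 0.89 * 0.05 = 0.0445
False identification = 0.11 * 0.95 = 0.1045
P = 0.0445 / (0.0445 + 0.1045)
= 0.0445 / 0.149
As percentage = 29.9


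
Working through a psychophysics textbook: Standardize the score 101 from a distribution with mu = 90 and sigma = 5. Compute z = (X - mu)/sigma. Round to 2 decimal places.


z = (X - mu) / sigma
= (101 - 90) / 5
= 11 / 5
= 2.20


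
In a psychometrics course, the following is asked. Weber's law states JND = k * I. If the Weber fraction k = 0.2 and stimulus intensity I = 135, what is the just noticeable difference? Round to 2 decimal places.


JND = k * I
JND = 0.2 * 135
= 27.00


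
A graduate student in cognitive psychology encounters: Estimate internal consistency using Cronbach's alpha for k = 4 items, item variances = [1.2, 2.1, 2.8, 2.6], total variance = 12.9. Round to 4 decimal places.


alpha = (k/(k-1)) * (1 - sum(s_i^2)/s_total^2)
sum(item variances) = 8.7
k/(k-1) = 4/3 = 1.333333
1 - 8.7/12.9 = 1 - 0.674419 = 0.325581
alpha = 1.333333 * 0.325581
= 0.4341


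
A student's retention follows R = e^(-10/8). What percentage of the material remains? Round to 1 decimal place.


R = e^(-t/S)
-t/S = -10/8 = -1.25
R = e^(-1.25) = 0.286505
Percentage = 0.286505 * 100
= 28.7


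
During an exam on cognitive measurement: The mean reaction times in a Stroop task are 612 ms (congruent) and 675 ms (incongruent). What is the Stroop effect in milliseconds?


Stroop effect = RT(incongruent) - RT(congruent)
= 675 - 612
= 63 ms


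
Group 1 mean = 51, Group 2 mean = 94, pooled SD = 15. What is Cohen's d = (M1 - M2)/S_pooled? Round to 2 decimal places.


Cohen's d = (M1 - M2) / S_pooled
= (51 - 94) / 15
= -43 / 15
= -2.87


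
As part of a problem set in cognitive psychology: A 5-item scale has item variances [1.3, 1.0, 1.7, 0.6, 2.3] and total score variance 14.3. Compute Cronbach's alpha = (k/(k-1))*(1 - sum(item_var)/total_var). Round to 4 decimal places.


alpha = (k/(k-1)) * (1 - sum(s_i^2)/s_total^2)
sum(item variances) = 6.9
k/(k-1) = 5/4 = 1.25
1 - 6.9/14.3 = 1 - 0.482517 = 0.517483
alpha = 1.25 * 0.517483
= 0.6469


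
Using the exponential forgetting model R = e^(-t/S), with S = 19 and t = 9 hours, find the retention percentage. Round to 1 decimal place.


R = e^(-t/S)
-t/S = -9/19 = -0.473684
R = e^(-0.473684) = 0.622704
Percentage = 0.622704 * 100
= 62.3


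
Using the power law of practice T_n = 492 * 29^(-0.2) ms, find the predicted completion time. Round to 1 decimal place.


T_n = 492 * 29^(-0.2)
29^(-0.2) = 0.509942
T_n = 492 * 0.509942
= 250.9 ms


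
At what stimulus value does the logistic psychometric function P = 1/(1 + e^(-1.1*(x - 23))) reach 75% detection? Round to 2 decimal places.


At P = 0.75: 0.75 = 1/(1 + e^(-k*(x-x0)))
Solving: e^(-k*(x-x0)) = 1/3
x = x0 + ln(3)/k
ln(3) = 1.0986
x = 23 + 1.0986/1.1
= 23 + 0.9987
= 24.00


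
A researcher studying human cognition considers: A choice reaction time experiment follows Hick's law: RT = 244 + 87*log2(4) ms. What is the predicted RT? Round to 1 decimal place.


RT = 244 + 87 * log2(4)
log2(4) = 2.0
RT = 244 + 87 * 2.0
= 244 + 174.0
= 418.0 ms


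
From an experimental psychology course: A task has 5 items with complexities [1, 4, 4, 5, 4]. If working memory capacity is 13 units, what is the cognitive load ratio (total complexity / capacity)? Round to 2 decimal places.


Total complexity = 1 + 4 + 4 + 5 + 4 = 18
Load = total / capacity = 18 / 13
= 1.38


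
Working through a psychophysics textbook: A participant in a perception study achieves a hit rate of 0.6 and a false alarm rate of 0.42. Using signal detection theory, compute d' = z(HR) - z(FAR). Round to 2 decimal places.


d' = z(HR) - z(FAR)
z(0.6) = 0.2533
z(0.42) = -0.2019
d' = 0.2533 - -0.2019
= 0.46


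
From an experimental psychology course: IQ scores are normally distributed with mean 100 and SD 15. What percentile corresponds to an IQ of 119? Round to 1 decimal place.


z = (IQ - mean) / SD
z = (119 - 100) / 15 = 1.2667
Percentile = Phi(1.2667) * 100
Phi(1.2667) = 0.897369
= 89.7


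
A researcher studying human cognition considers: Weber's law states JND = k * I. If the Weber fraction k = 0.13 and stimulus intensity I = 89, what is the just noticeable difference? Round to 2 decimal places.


JND = k * I
JND = 0.13 * 89
= 11.57


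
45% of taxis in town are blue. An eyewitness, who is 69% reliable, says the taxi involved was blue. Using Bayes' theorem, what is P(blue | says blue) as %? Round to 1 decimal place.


P(blue | says blue) = P(says blue | blue)*P(blue) / [P(says blue | blue)*P(blue) + P(says blue | not blue)*P(not blue)]
Numerator = 0.69 * 0.45 = 0.3105
False identification = 0.31 * 0.55 = 0.1705
P = 0.3105 / (0.3105 + 0.1705)
= 0.3105 / 0.481
As percentage = 64.6


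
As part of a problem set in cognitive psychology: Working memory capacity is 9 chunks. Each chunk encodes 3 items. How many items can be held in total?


Total items = chunks * items_per_chunk
= 9 * 3
= 27


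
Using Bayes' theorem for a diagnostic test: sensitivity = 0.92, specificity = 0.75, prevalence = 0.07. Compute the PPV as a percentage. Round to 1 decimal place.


PPV = (sens * prev) / (sens * prev + (1-spec) * (1-prev))
Numerator = 0.92 * 0.07 = 0.0644
P(positive and no disease) = (1 - spec) * (1 - prev) = (1 - 0.75) * (1 - 0.07) = 0.2325
Denominator = 0.0644 + 0.2325 = 0.2969
PPV = 0.0644 / 0.2969 = 0.216908
As percentage = 21.7


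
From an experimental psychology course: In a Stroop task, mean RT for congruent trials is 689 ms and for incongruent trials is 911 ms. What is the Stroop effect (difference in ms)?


Stroop effect = RT(incongruent) - RT(congruent)
= 911 - 689
= 222 ms


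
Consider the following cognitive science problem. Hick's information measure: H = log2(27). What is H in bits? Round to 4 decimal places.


H = log2(n)
H = log2(27)
= 4.7549


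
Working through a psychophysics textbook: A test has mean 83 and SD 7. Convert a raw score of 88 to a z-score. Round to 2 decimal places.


z = (X - mu) / sigma
= (88 - 83) / 7
= 5 / 7
= 0.71


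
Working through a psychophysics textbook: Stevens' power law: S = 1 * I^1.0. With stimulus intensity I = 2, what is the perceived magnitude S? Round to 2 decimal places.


S = 1 * 2^1.0
2^1.0 = 2.0
S = 1 * 2.0
= 2.00


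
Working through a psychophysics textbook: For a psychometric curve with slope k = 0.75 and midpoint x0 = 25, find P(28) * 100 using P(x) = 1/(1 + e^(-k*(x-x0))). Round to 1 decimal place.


P(x) = 1/(1 + e^(-0.75*(28 - 25)))
Exponent = -0.75 * 3 = -2.25
e^(-2.25) = 0.105399
P = 1/(1 + 0.105399) = 0.904651
Percentage = 90.5


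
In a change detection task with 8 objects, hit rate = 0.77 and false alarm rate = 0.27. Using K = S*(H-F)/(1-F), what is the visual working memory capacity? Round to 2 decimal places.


K = S * (H - F) / (1 - F)
H - F = 0.5
1 - F = 0.73
K = 8 * 0.5 / 0.73
= 5.48


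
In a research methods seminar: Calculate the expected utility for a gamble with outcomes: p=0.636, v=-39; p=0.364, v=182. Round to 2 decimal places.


EU = sum(p_i * v_i)
0.636 * -39 = -24.804
0.364 * 182 = 66.248
EU = -24.804 + 66.248
= 41.44


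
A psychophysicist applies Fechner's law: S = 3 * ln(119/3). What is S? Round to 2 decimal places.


S = 3 * ln(119/3)
I/I0 = 39.666667
ln(39.666667) = 3.6805
S = 3 * 3.6805
= 11.04


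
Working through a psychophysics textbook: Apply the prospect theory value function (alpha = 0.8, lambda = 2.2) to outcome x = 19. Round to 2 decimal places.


Since x = 19 >= 0, use v(x) = x^0.8
19^0.8 = 10.5439
v(19) = 10.54


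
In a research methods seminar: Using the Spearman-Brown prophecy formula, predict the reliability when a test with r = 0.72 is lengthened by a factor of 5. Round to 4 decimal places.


r_new = n*r / (1 + (n-1)*r)
Numerator = 5 * 0.72 = 3.6
Denominator = 1 + 4 * 0.72 = 3.88
r_new = 3.6 / 3.88
= 0.9278


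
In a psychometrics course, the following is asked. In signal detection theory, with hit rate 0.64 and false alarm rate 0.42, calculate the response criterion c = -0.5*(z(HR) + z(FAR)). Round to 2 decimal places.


c = -0.5 * (z(HR) + z(FAR))
z(0.64) = 0.3585
z(0.42) = -0.2019
c = -0.5 * (0.3585 + -0.2019)
= -0.5 * 0.1566
= -0.08


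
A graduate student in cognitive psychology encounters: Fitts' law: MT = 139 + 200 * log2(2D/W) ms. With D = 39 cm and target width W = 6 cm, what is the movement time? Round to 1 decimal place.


MT = 139 + 200 * log2(2*39/6)
2D/W = 13.0
log2(13.0) = 3.7004
MT = 139 + 200 * 3.7004
= 879.1 ms


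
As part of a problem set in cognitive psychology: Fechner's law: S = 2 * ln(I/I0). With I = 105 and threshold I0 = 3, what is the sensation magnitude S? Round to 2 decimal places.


S = 2 * ln(105/3)
I/I0 = 35.0
ln(35.0) = 3.5553
S = 2 * 3.5553
= 7.11


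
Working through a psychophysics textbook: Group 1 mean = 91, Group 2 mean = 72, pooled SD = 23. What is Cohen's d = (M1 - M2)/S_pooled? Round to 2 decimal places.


Cohen's d = (M1 - M2) / S_pooled
= (91 - 72) / 23
= 19 / 23
= 0.83


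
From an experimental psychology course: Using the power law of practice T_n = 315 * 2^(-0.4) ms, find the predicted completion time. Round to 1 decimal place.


T_n = 315 * 2^(-0.4)
2^(-0.4) = 0.757858
T_n = 315 * 0.757858
= 238.7 ms


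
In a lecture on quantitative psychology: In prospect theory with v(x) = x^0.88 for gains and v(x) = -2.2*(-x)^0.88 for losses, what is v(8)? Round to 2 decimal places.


Since x = 8 >= 0, use v(x) = x^0.88
8^0.88 = 6.2333
v(8) = 6.23


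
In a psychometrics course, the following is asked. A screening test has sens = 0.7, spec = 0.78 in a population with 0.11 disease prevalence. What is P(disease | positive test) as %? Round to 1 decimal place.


PPV = (sens * prev) / (sens * prev + (1-spec) * (1-prev))
Numerator = 0.7 * 0.11 = 0.077
P(positive and no disease) = (1 - spec) * (1 - prev) = (1 - 0.78) * (1 - 0.11) = 0.1958
Denominator = 0.077 + 0.1958 = 0.2728
PPV = 0.077 / 0.2728 = 0.282258
As percentage = 28.2


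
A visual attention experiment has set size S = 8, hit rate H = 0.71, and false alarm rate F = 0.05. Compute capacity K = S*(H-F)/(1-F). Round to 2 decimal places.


K = S * (H - F) / (1 - F)
H - F = 0.66
1 - F = 0.95
K = 8 * 0.66 / 0.95
= 5.56


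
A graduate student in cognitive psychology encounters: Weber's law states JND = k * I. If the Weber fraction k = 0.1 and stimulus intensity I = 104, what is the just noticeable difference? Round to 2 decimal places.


JND = k * I
JND = 0.1 * 104
= 10.40


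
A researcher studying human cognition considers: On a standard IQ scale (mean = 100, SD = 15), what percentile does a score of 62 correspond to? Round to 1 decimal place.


z = (IQ - mean) / SD
z = (62 - 100) / 15 = -2.5333
Percentile = Phi(-2.5333) * 100
Phi(-2.5333) = 0.00565
= 0.6


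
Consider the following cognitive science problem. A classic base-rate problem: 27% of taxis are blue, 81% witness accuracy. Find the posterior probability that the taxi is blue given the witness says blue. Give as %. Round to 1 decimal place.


P(blue | says blue) = P(says blue | blue)*P(blue) / [P(says blue | blue)*P(blue) + P(says blue | not blue)*P(not blue)]
Numerator = 0.81 * 0.27 = 0.2187
False identification = 0.19 * 0.73 = 0.1387
P = 0.2187 / (0.2187 + 0.1387)
= 0.2187 / 0.3574
As percentage = 61.2


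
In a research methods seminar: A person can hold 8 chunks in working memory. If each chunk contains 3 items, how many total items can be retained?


Total items = chunks * items_per_chunk
= 8 * 3
= 24


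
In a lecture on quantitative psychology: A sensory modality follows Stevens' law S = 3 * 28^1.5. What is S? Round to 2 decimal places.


S = 3 * 28^1.5
28^1.5 = 148.1621
S = 3 * 148.1621
= 444.49


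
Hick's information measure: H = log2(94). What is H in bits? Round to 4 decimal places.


H = log2(n)
H = log2(94)
= 6.5546


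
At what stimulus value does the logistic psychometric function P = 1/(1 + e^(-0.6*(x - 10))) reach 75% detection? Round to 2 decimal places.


At P = 0.75: 0.75 = 1/(1 + e^(-k*(x-x0)))
Solving: e^(-k*(x-x0)) = 1/3
x = x0 + ln(3)/k
ln(3) = 1.0986
x = 10 + 1.0986/0.6
= 10 + 1.831
= 11.83


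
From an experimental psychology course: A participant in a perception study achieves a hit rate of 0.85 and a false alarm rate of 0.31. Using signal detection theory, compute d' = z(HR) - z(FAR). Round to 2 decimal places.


d' = z(HR) - z(FAR)
z(0.85) = 1.0364
z(0.31) = -0.4959
d' = 1.0364 - -0.4959
= 1.53


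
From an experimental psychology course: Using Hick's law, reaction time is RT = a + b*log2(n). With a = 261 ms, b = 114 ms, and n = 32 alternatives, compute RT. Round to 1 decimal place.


RT = 261 + 114 * log2(32)
log2(32) = 5.0
RT = 261 + 114 * 5.0
= 261 + 570.0
= 831.0 ms


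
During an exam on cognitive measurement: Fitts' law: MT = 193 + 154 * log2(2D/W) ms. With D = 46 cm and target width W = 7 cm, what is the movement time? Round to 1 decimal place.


MT = 193 + 154 * log2(2*46/7)
2D/W = 13.142857
log2(13.142857) = 3.7162
MT = 193 + 154 * 3.7162
= 765.3 ms


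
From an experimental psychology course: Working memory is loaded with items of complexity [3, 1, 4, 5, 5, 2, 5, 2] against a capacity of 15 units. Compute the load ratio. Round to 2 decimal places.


Total complexity = 3 + 1 + 4 + 5 + 5 + 2 + 5 + 2 = 27
Load = total / capacity = 27 / 15
= 1.80


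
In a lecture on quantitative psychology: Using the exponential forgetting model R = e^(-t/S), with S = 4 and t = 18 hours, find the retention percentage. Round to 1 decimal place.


R = e^(-t/S)
-t/S = -18/4 = -4.5
R = e^(-4.5) = 0.011109
Percentage = 0.011109 * 100
= 1.1


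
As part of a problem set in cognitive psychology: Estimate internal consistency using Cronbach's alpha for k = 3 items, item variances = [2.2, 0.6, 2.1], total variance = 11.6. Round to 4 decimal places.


alpha = (k/(k-1)) * (1 - sum(s_i^2)/s_total^2)
sum(item variances) = 4.9
k/(k-1) = 3/2 = 1.5
1 - 4.9/11.6 = 1 - 0.422414 = 0.577586
alpha = 1.5 * 0.577586
= 0.8664


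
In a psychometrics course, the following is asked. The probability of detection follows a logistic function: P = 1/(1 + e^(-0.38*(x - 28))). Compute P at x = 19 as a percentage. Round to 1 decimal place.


P(x) = 1/(1 + e^(-0.38*(19 - 28)))
Exponent = -0.38 * -9 = 3.42
e^(3.42) = 30.569415
P = 1/(1 + 30.569415) = 0.031676
Percentage = 3.2


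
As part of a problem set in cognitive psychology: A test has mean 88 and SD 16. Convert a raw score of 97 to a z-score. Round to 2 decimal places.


z = (X - mu) / sigma
= (97 - 88) / 16
= 9 / 16
= 0.56


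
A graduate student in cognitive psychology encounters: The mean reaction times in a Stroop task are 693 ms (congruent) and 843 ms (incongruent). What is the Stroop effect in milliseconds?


Stroop effect = RT(incongruent) - RT(congruent)
= 843 - 693
= 150 ms


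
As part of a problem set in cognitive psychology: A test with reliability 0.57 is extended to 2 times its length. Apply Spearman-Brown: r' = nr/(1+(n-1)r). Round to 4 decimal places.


r_new = n*r / (1 + (n-1)*r)
Numerator = 2 * 0.57 = 1.14
Denominator = 1 + 1 * 0.57 = 1.57
r_new = 1.14 / 1.57
= 0.7261


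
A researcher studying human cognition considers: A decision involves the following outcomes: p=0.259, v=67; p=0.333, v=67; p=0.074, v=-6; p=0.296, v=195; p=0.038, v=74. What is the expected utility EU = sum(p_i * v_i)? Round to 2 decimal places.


EU = sum(p_i * v_i)
0.259 * 67 = 17.353
0.333 * 67 = 22.311
0.074 * -6 = -0.444
0.296 * 195 = 57.72
0.038 * 74 = 2.812
EU = 17.353 + 22.311 + -0.444 + 57.72 + 2.812
= 99.75


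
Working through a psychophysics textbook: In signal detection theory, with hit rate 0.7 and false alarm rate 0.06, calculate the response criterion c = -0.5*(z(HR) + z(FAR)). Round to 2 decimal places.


c = -0.5 * (z(HR) + z(FAR))
z(0.7) = 0.5244
z(0.06) = -1.5548
c = -0.5 * (0.5244 + -1.5548)
= -0.5 * -1.0304
= 0.52


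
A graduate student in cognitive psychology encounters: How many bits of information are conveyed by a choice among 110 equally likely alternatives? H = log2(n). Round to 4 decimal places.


H = log2(n)
H = log2(110)
= 6.7814


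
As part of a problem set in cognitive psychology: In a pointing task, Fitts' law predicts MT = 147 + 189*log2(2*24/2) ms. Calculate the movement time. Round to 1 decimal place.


MT = 147 + 189 * log2(2*24/2)
2D/W = 24.0
log2(24.0) = 4.585
MT = 147 + 189 * 4.585
= 1013.6 ms


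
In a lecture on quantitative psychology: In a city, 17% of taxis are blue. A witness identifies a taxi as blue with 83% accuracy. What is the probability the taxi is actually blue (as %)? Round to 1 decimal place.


P(blue | says blue) = P(says blue | blue)*P(blue) / [P(says blue | blue)*P(blue) + P(says blue | not blue)*P(not blue)]
Numerator = 0.83 * 0.17 = 0.1411
False identification = 0.17 * 0.83 = 0.1411
P = 0.1411 / (0.1411 + 0.1411)
= 0.1411 / 0.2822
As percentage = 50.0


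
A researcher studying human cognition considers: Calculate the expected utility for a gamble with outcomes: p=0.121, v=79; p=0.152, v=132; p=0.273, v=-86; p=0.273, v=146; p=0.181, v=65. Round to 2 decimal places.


EU = sum(p_i * v_i)
0.121 * 79 = 9.559
0.152 * 132 = 20.064
0.273 * -86 = -23.478
0.273 * 146 = 39.858
0.181 * 65 = 11.765
EU = 9.559 + 20.064 + -23.478 + 39.858 + 11.765
= 57.77


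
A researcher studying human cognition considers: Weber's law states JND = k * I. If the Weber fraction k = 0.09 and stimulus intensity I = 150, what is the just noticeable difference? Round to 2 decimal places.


JND = k * I
JND = 0.09 * 150
= 13.50


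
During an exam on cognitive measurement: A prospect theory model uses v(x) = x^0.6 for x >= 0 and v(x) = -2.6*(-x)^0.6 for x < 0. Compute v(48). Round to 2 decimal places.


Since x = 48 >= 0, use v(x) = x^0.6
48^0.6 = 10.2034
v(48) = 10.20


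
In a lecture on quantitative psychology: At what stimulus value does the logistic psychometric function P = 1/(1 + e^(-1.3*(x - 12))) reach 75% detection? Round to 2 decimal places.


At P = 0.75: 0.75 = 1/(1 + e^(-k*(x-x0)))
Solving: e^(-k*(x-x0)) = 1/3
x = x0 + ln(3)/k
ln(3) = 1.0986
x = 12 + 1.0986/1.3
= 12 + 0.8451
= 12.85


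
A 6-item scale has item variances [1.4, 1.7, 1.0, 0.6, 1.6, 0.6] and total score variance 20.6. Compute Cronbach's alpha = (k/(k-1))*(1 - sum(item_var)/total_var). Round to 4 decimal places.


alpha = (k/(k-1)) * (1 - sum(s_i^2)/s_total^2)
sum(item variances) = 6.9
k/(k-1) = 6/5 = 1.2
1 - 6.9/20.6 = 1 - 0.334951 = 0.665049
alpha = 1.2 * 0.665049
= 0.7981


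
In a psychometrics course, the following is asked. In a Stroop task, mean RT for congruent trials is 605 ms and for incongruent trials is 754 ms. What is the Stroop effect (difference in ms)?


Stroop effect = RT(incongruent) - RT(congruent)
= 754 - 605
= 149 ms


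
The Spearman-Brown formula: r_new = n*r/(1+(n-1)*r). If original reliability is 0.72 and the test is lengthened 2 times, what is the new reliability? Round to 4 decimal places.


r_new = n*r / (1 + (n-1)*r)
Numerator = 2 * 0.72 = 1.44
Denominator = 1 + 1 * 0.72 = 1.72
r_new = 1.44 / 1.72
= 0.8372


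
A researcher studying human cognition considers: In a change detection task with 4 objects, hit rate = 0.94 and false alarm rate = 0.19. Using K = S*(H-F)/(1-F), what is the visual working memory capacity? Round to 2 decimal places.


K = S * (H - F) / (1 - F)
H - F = 0.75
1 - F = 0.81
K = 4 * 0.75 / 0.81
= 3.70


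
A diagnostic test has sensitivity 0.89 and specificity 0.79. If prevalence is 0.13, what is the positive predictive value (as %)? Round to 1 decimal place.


PPV = (sens * prev) / (sens * prev + (1-spec) * (1-prev))
Numerator = 0.89 * 0.13 = 0.1157
P(positive and no disease) = (1 - spec) * (1 - prev) = (1 - 0.79) * (1 - 0.13) = 0.1827
Denominator = 0.1157 + 0.1827 = 0.2984
PPV = 0.1157 / 0.2984 = 0.387735
As percentage = 38.8


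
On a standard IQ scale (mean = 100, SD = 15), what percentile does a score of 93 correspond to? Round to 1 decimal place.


z = (IQ - mean) / SD
z = (93 - 100) / 15 = -0.4667
Percentile = Phi(-0.4667) * 100
Phi(-0.4667) = 0.320357
= 32.0


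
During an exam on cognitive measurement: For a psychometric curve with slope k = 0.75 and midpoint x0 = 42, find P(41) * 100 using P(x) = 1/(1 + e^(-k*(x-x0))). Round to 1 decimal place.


P(x) = 1/(1 + e^(-0.75*(41 - 42)))
Exponent = -0.75 * -1 = 0.75
e^(0.75) = 2.117
P = 1/(1 + 2.117) = 0.320821
Percentage = 32.1


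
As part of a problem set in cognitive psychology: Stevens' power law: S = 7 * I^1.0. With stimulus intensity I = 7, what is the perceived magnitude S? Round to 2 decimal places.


S = 7 * 7^1.0
7^1.0 = 7.0
S = 7 * 7.0
= 49.00


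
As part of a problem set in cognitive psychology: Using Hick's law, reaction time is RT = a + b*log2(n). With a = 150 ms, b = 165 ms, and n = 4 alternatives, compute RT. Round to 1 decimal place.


RT = 150 + 165 * log2(4)
log2(4) = 2.0
RT = 150 + 165 * 2.0
= 150 + 330.0
= 480.0 ms


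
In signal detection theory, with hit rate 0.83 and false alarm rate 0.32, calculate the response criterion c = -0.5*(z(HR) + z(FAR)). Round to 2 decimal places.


c = -0.5 * (z(HR) + z(FAR))
z(0.83) = 0.9542
z(0.32) = -0.4677
c = -0.5 * (0.9542 + -0.4677)
= -0.5 * 0.4865
= -0.24


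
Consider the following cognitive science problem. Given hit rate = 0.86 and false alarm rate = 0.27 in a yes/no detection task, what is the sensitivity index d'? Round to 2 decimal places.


d' = z(HR) - z(FAR)
z(0.86) = 1.0803
z(0.27) = -0.6128
d' = 1.0803 - -0.6128
= 1.69


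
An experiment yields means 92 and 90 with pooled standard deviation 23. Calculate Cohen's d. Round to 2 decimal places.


Cohen's d = (M1 - M2) / S_pooled
= (92 - 90) / 23
= 2 / 23
= 0.09


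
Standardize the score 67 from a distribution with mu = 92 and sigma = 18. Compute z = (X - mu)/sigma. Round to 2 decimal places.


z = (X - mu) / sigma
= (67 - 92) / 18
= -25 / 18
= -1.39


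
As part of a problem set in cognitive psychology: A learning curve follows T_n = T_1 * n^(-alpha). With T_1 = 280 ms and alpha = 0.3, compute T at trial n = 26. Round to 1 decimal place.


T_n = 280 * 26^(-0.3)
26^(-0.3) = 0.376277
T_n = 280 * 0.376277
= 105.4 ms


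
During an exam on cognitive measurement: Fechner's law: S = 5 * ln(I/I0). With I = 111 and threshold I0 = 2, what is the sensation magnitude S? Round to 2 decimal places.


S = 5 * ln(111/2)
I/I0 = 55.5
ln(55.5) = 4.0164
S = 5 * 4.0164
= 20.08


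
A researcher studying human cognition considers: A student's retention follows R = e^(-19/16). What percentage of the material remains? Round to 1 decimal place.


R = e^(-t/S)
-t/S = -19/16 = -1.1875
R = e^(-1.1875) = 0.304983
Percentage = 0.304983 * 100
= 30.5


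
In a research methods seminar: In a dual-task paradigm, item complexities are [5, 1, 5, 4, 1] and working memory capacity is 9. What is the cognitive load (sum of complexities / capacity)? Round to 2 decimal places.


Total complexity = 5 + 1 + 5 + 4 + 1 = 16
Load = total / capacity = 16 / 9
= 1.78


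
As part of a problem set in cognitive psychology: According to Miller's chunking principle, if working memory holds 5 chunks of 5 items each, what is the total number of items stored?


Total items = chunks * items_per_chunk
= 5 * 5
= 25


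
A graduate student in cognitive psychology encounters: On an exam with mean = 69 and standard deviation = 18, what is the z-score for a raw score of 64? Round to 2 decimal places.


z = (X - mu) / sigma
= (64 - 69) / 18
= -5 / 18
= -0.28


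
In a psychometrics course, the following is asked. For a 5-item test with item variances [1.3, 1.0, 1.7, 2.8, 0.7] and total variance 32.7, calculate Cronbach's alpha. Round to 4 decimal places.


alpha = (k/(k-1)) * (1 - sum(s_i^2)/s_total^2)
sum(item variances) = 7.5
k/(k-1) = 5/4 = 1.25
1 - 7.5/32.7 = 1 - 0.229358 = 0.770642
alpha = 1.25 * 0.770642
= 0.9633


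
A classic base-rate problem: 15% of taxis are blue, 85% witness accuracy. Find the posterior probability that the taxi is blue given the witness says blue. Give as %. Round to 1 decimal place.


P(blue | says blue) = P(says blue | blue)*P(blue) / [P(says blue | blue)*P(blue) + P(says blue | not blue)*P(not blue)]
Numerator = 0.85 * 0.15 = 0.1275
False identification = 0.15 * 0.85 = 0.1275
P = 0.1275 / (0.1275 + 0.1275)
= 0.1275 / 0.255
As percentage = 50.0


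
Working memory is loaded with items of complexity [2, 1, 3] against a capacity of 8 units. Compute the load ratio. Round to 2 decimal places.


Total complexity = 2 + 1 + 3 = 6
Load = total / capacity = 6 / 8
= 0.75


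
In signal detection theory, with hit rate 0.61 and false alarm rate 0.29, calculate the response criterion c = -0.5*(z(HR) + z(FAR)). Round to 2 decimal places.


c = -0.5 * (z(HR) + z(FAR))
z(0.61) = 0.2793
z(0.29) = -0.5534
c = -0.5 * (0.2793 + -0.5534)
= -0.5 * -0.2741
= 0.14


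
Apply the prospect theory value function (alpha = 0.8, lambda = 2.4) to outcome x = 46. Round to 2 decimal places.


Since x = 46 >= 0, use v(x) = x^0.8
46^0.8 = 21.3898
v(46) = 21.39


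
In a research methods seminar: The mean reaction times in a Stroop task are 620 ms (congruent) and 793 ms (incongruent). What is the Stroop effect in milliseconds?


Stroop effect = RT(incongruent) - RT(congruent)
= 793 - 620
= 173 ms


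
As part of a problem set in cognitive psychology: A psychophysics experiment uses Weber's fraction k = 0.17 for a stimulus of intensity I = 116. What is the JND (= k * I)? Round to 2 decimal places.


JND = k * I
JND = 0.17 * 116
= 19.72


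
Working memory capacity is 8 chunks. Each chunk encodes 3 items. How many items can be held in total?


Total items = chunks * items_per_chunk
= 8 * 3
= 24


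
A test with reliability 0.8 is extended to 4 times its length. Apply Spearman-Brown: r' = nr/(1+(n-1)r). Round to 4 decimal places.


r_new = n*r / (1 + (n-1)*r)
Numerator = 4 * 0.8 = 3.2
Denominator = 1 + 3 * 0.8 = 3.4
r_new = 3.2 / 3.4
= 0.9412


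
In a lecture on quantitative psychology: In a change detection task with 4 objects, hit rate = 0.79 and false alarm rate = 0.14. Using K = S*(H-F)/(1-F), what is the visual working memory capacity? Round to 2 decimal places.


K = S * (H - F) / (1 - F)
H - F = 0.65
1 - F = 0.86
K = 4 * 0.65 / 0.86
= 3.02


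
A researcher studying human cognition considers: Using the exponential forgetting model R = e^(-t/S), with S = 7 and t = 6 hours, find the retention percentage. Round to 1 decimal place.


R = e^(-t/S)
-t/S = -6/7 = -0.857143
R = e^(-0.857143) = 0.424373
Percentage = 0.424373 * 100
= 42.4


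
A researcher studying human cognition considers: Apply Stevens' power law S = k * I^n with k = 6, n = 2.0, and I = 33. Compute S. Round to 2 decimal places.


S = 6 * 33^2.0
33^2.0 = 1089.0
S = 6 * 1089.0
= 6534.00


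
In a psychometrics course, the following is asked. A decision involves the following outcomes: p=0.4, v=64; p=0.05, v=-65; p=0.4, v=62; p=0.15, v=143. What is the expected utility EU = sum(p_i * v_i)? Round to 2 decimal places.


EU = sum(p_i * v_i)
0.4 * 64 = 25.6
0.05 * -65 = -3.25
0.4 * 62 = 24.8
0.15 * 143 = 21.45
EU = 25.6 + -3.25 + 24.8 + 21.45
= 68.60


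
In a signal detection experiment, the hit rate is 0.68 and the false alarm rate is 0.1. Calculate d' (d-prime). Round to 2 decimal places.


d' = z(HR) - z(FAR)
z(0.68) = 0.4677
z(0.1) = -1.2816
d' = 0.4677 - -1.2816
= 1.75


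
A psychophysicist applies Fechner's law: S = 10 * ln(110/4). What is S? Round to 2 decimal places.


S = 10 * ln(110/4)
I/I0 = 27.5
ln(27.5) = 3.3142
S = 10 * 3.3142
= 33.14


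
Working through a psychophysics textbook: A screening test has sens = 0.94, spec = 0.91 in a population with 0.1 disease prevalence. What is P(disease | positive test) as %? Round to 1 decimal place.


PPV = (sens * prev) / (sens * prev + (1-spec) * (1-prev))
Numerator = 0.94 * 0.1 = 0.094
P(positive and no disease) = (1 - spec) * (1 - prev) = (1 - 0.91) * (1 - 0.1) = 0.081
Denominator = 0.094 + 0.081 = 0.175
PPV = 0.094 / 0.175 = 0.537143
As percentage = 53.7


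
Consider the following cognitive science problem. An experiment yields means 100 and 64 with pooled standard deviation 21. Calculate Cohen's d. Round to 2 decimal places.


Cohen's d = (M1 - M2) / S_pooled
= (100 - 64) / 21
= 36 / 21
= 1.71


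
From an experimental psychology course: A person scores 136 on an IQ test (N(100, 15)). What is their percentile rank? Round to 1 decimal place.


z = (IQ - mean) / SD
z = (136 - 100) / 15 = 2.4
Percentile = Phi(2.4) * 100
Phi(2.4) = 0.991802
= 99.2


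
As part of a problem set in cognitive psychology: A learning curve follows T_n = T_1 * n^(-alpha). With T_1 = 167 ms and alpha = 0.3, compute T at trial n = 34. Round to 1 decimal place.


T_n = 167 * 34^(-0.3)
34^(-0.3) = 0.347181
T_n = 167 * 0.347181
= 58.0 ms


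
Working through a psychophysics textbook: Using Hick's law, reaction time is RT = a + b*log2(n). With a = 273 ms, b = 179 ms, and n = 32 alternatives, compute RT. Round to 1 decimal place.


RT = 273 + 179 * log2(32)
log2(32) = 5.0
RT = 273 + 179 * 5.0
= 273 + 895.0
= 1168.0 ms


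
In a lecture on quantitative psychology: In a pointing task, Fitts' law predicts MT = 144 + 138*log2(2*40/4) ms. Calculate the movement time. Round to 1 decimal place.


MT = 144 + 138 * log2(2*40/4)
2D/W = 20.0
log2(20.0) = 4.3219
MT = 144 + 138 * 4.3219
= 740.4 ms


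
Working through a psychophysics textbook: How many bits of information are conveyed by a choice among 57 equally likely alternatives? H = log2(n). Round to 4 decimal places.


H = log2(n)
H = log2(57)
= 5.8329


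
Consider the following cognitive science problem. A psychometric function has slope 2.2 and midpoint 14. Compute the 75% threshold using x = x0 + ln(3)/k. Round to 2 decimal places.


At P = 0.75: 0.75 = 1/(1 + e^(-k*(x-x0)))
Solving: e^(-k*(x-x0)) = 1/3
x = x0 + ln(3)/k
ln(3) = 1.0986
x = 14 + 1.0986/2.2
= 14 + 0.4994
= 14.50


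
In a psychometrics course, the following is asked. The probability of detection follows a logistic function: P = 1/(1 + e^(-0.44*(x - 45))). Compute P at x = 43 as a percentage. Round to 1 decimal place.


P(x) = 1/(1 + e^(-0.44*(43 - 45)))
Exponent = -0.44 * -2 = 0.88
e^(0.88) = 2.4109
P = 1/(1 + 2.4109) = 0.293178
Percentage = 29.3


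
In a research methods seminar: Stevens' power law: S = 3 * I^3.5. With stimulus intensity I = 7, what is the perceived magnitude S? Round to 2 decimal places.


S = 3 * 7^3.5
7^3.5 = 907.4927
S = 3 * 907.4927
= 2722.48


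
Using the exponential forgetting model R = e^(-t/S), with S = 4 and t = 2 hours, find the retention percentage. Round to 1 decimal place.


R = e^(-t/S)
-t/S = -2/4 = -0.5
R = e^(-0.5) = 0.606531
Percentage = 0.606531 * 100
= 60.7
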